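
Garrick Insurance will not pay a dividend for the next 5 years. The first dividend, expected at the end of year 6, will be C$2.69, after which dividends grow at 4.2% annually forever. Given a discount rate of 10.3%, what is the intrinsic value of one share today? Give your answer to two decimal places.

Deferred-dividend DDM. At t=5 the remaining stream is a growing perpetuity with first payment D_6 = 2.69.
V_5 = D_6/(r−g) = 2.69/(0.103−0.042) = 44.0984
P₀ = V_5/(1+r)^5 = 44.0984/(1+0.103)^5 = 27.0113

C$27.01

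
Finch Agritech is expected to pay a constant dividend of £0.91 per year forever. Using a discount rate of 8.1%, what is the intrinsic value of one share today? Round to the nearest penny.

Zero-growth DDM (perpetuity): P₀ = D/r = 0.91 / 0.081 = 11.2346

£11.23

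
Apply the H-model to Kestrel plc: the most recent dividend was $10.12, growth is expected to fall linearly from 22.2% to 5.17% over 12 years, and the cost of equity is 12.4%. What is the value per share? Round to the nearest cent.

H-model: P₀ = D₀[(1+g_L) + H(g_S−g_L)]/(r−g_L), with H = 12/2 = 6.
P₀ = 10.12 × [(1+0.0517) + 6×(0.222−0.0517)] / (0.124−0.0517)
   = 10.12 × 2.0735 / 0.0723 = 290.2326

$290.23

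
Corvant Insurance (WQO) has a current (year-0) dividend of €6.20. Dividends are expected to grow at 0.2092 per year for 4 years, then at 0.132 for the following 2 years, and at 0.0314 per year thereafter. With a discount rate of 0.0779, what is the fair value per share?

Three-stage DDM. Project D₁…D_6; terminal Gordon value at t=6 with g = 0.0314; discount at r = 0.0779.
D_1 = 7.4970
D_2 = 9.0654
D_3 = 10.9619
D_4 = 13.2551
D_5 = 15.0048
D_6 = 16.9855
TV_6 = 17.5188/(0.0779−0.0314) = 376.7483
P₀ = Σ Dₜ/(1+r)ᵗ + TV_6/(1+r)^6 = 294.6751

€294.68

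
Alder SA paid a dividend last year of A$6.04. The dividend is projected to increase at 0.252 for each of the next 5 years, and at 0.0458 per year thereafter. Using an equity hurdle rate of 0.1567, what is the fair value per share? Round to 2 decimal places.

A$123.16

Two-stage DDM. Project D₁…D_5 at 0.252, terminal growth 0.0458, discount at r = 0.1567.
D_1 = 7.5621
D_2 = 9.4677
D_3 = 11.8536
D_4 = 14.8407
D_5 = 18.5806
Terminal value at t=5: TV = D_6/(r−g) = 19.4315/(0.1567−0.0458) = 175.2168
P₀ = 7.5621/(1+0.1567)^1 + 9.4677/(1+0.1567)^2 + 11.8536/(1+0.1567)^3 + 14.8407/(1+0.1567)^4 + 18.5806/(1+0.1567)^5 + 175.2168/(1+0.1567)^5 = 123.1567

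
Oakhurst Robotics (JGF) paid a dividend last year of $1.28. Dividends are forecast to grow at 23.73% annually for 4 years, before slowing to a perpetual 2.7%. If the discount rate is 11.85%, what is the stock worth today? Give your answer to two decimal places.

Two-stage DDM. Project D₁…D_4 at 0.2373, terminal growth 0.027, discount at r = 0.1185.
D_1 = 1.5837
D_2 = 1.9596
D_3 = 2.4246
D_4 = 2.9999
Terminal value at t=4: TV = D_5/(r−g) = 3.0809/(0.1185−0.027) = 33.6713
P₀ = 1.5837/(1+0.1185)^1 + 1.9596/(1+0.1185)^2 + 2.4246/(1+0.1185)^3 + 2.9999/(1+0.1185)^4 + 33.6713/(1+0.1185)^4 = 28.1455

$28.15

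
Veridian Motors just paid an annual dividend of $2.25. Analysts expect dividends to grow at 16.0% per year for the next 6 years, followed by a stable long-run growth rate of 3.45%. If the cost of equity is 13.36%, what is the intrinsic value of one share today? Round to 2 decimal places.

Two-stage DDM. Project D₁…D_6 at 0.16, terminal growth 0.0345, discount at r = 0.1336.
D_1 = 2.6100
D_2 = 3.0276
D_3 = 3.5120
D_4 = 4.0739
D_5 = 4.7258
D_6 = 5.4819
Terminal value at t=6: TV = D_7/(r−g) = 5.6710/(0.1336−0.0345) = 57.2252
P₀ = 2.6100/(1+0.1336)^1 + 3.0276/(1+0.1336)^2 + 3.5120/(1+0.1336)^3 + 4.0739/(1+0.1336)^4 + 4.7258/(1+0.1336)^5 + 5.4819/(1+0.1336)^6 + 57.2252/(1+0.1336)^6 = 41.6108

$41.61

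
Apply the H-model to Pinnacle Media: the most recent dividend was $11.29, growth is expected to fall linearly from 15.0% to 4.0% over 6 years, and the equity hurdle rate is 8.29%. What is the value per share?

$360.54

H-model: P₀ = D₀[(1+g_L) + H(g_S−g_L)]/(r−g_L), with H = 6/2 = 3.
P₀ = 11.29 × [(1+0.04) + 3×(0.15−0.04)] / (0.0829−0.04)
   = 11.29 × 1.3700 / 0.0429 = 360.5431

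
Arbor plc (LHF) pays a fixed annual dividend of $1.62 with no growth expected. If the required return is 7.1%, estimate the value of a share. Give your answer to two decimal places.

$22.82

Zero-growth DDM (perpetuity): P₀ = D/r = 1.62 / 0.071 = 22.8169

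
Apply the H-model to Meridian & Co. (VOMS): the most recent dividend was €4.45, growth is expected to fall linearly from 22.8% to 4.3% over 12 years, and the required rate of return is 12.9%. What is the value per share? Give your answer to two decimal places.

H-model: P₀ = D₀[(1+g_L) + H(g_S−g_L)]/(r−g_L), with H = 12/2 = 6.
P₀ = 4.45 × [(1+0.043) + 6×(0.228−0.043)] / (0.129−0.043)
   = 4.45 × 2.1530 / 0.086 = 111.4052

€111.41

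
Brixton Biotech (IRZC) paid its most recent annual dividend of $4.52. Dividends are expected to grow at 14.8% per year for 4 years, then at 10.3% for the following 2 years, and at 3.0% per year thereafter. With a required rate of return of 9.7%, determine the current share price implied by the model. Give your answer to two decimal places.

Three-stage DDM. Project D₁…D_6; terminal Gordon value at t=6 with g = 0.03; discount at r = 0.097.
D_1 = 5.1890
D_2 = 5.9569
D_3 = 6.8386
D_4 = 7.8507
D_5 = 8.6593
D_6 = 9.5512
TV_6 = 9.8377/(0.097−0.03) = 146.8316
P₀ = Σ Dₜ/(1+r)ᵗ + TV_6/(1+r)^6 = 115.4644

$115.46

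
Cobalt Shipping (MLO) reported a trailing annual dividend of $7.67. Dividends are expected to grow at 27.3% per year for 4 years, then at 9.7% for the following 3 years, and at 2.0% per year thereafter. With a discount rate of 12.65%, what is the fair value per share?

$188.26

Three-stage DDM. Project D₁…D_7; terminal Gordon value at t=7 with g = 0.02; discount at r = 0.1265.
D_1 = 9.7639
D_2 = 12.4295
D_3 = 15.8227
D_4 = 20.1423
D_5 = 22.0961
D_6 = 24.2394
D_7 = 26.5906
TV_7 = 27.1225/(0.1265−0.02) = 254.6710
P₀ = Σ Dₜ/(1+r)ᵗ + TV_7/(1+r)^7 = 188.2580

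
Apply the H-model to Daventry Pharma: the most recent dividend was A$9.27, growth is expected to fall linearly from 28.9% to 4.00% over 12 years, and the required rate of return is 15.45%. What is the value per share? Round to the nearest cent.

H-model: P₀ = D₀[(1+g_L) + H(g_S−g_L)]/(r−g_L), with H = 12/2 = 6.
P₀ = 9.27 × [(1+0.04) + 6×(0.289−0.04)] / (0.1545−0.04)
   = 9.27 × 2.5340 / 0.1145 = 205.1544

A$205.15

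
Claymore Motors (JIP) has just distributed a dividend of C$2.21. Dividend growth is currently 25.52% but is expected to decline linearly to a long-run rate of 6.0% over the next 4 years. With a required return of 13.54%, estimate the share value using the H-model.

H-model: P₀ = D₀[(1+g_L) + H(g_S−g_L)]/(r−g_L), with H = 4/2 = 2.
P₀ = 2.21 × [(1+0.06) + 2×(0.2552−0.06)] / (0.1354−0.06)
   = 2.21 × 1.4504 / 0.0754 = 42.5117

C$42.51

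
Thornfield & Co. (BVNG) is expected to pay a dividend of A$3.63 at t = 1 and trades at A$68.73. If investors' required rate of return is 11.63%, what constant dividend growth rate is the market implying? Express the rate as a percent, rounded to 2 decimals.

From P₀ = D₁/(r − g), the implied growth is g = r − D₁/P₀.
g = 0.1163 − 3.63/68.73 = 0.1163 − 0.05282 = 0.06348

6.35%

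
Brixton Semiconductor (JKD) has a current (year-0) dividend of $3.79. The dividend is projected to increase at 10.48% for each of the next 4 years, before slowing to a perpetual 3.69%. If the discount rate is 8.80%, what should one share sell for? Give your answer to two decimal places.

$97.52

Two-stage DDM. Project D₁…D_4 at 0.1048, terminal growth 0.0369, discount at r = 0.088.
D_1 = 4.1872
D_2 = 4.6260
D_3 = 5.1108
D_4 = 5.6464
Terminal value at t=4: TV = D_5/(r−g) = 5.8548/(0.088−0.0369) = 114.5750
P₀ = 4.1872/(1+0.088)^1 + 4.6260/(1+0.088)^2 + 5.1108/(1+0.088)^3 + 5.6464/(1+0.088)^4 + 114.5750/(1+0.088)^4 = 97.5206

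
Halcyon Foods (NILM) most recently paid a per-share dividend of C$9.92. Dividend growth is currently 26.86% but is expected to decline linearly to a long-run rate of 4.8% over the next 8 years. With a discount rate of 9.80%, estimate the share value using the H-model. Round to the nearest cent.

C$382.99

H-model: P₀ = D₀[(1+g_L) + H(g_S−g_L)]/(r−g_L), with H = 8/2 = 4.
P₀ = 9.92 × [(1+0.048) + 4×(0.2686−0.048)] / (0.098−0.048)
   = 9.92 × 1.9304 / 0.05 = 382.9914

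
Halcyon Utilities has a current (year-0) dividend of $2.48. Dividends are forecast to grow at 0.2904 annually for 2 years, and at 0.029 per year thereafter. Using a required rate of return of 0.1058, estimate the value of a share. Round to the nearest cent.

$51.52

Two-stage DDM. Project D₁…D_2 at 0.2904, terminal growth 0.029, discount at r = 0.1058.
D_1 = 3.2002
D_2 = 4.1295
Terminal value at t=2: TV = D_3/(r−g) = 4.2493/(0.1058−0.029) = 55.3292
P₀ = 3.2002/(1+0.1058)^1 + 4.1295/(1+0.1058)^2 + 55.3292/(1+0.1058)^2 = 51.5193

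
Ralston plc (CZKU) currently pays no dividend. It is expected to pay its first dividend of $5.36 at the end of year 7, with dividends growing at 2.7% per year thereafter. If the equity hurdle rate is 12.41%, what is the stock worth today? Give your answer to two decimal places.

Deferred-dividend DDM. At t=6 the remaining stream is a growing perpetuity with first payment D_7 = 5.36.
V_6 = D_7/(r−g) = 5.36/(0.1241−0.027) = 55.2008
P₀ = V_6/(1+r)^6 = 55.2008/(1+0.1241)^6 = 27.3600

$27.36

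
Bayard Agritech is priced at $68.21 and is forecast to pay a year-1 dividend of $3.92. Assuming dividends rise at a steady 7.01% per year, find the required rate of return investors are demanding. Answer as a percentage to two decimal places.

Rearranging the constant-growth DDM: r = D₁/P₀ + g.
r = 3.9200 / 68.21 + 0.0701 = 0.05747 + 0.0701 = 0.12757

12.76%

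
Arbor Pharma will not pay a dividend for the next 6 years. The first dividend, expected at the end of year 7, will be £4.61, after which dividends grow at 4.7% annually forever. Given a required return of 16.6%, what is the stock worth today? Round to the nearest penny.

£15.42

Deferred-dividend DDM. At t=6 the remaining stream is a growing perpetuity with first payment D_7 = 4.61.
V_6 = D_7/(r−g) = 4.61/(0.166−0.047) = 38.7395
P₀ = V_6/(1+r)^6 = 38.7395/(1+0.166)^6 = 15.4157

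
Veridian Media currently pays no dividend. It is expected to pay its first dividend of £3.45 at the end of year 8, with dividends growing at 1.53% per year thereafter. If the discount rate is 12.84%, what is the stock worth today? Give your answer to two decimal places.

Deferred-dividend DDM. At t=7 the remaining stream is a growing perpetuity with first payment D_8 = 3.45.
V_7 = D_8/(r−g) = 3.45/(0.1284−0.0153) = 30.5040
P₀ = V_7/(1+r)^7 = 30.5040/(1+0.1284)^7 = 13.0953

£13.10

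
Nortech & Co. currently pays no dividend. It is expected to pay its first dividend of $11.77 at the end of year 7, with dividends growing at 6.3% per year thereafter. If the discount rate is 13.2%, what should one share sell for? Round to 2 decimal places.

$81.07

Deferred-dividend DDM. At t=6 the remaining stream is a growing perpetuity with first payment D_7 = 11.77.
V_6 = D_7/(r−g) = 11.77/(0.132−0.063) = 170.5797
P₀ = V_6/(1+r)^6 = 170.5797/(1+0.132)^6 = 81.0679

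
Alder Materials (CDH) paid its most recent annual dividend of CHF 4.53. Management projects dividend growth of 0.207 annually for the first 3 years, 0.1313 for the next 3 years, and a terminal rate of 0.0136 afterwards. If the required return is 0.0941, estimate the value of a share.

CHF 120.77

Three-stage DDM. Project D₁…D_6; terminal Gordon value at t=6 with g = 0.0136; discount at r = 0.0941.
D_1 = 5.4677
D_2 = 6.5995
D_3 = 7.9656
D_4 = 9.0115
D_5 = 10.1947
D_6 = 11.5333
TV_6 = 11.6901/(0.0941−0.0136) = 145.2192
P₀ = Σ Dₜ/(1+r)ᵗ + TV_6/(1+r)^6 = 120.7686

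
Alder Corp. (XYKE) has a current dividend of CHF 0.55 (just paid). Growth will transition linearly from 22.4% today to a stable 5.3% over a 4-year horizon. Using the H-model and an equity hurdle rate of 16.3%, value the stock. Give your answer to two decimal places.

CHF 6.97

H-model: P₀ = D₀[(1+g_L) + H(g_S−g_L)]/(r−g_L), with H = 4/2 = 2.
P₀ = 0.55 × [(1+0.053) + 2×(0.224−0.053)] / (0.163−0.053)
   = 0.55 × 1.3950 / 0.11 = 6.9750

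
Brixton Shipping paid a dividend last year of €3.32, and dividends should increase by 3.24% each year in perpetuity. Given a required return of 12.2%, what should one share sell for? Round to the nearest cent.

€38.25

Gordon growth model: P₀ = D₁/(r − g). D₁ = 3.32 × (1 + 0.0324) = 3.4276.
P₀ = 3.4276 / (0.122 − 0.0324) = 3.4276 / 0.0896 = 38.2541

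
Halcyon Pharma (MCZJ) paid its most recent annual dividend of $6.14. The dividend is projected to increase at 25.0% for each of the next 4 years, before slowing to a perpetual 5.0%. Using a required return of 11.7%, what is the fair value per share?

Two-stage DDM. Project D₁…D_4 at 0.25, terminal growth 0.05, discount at r = 0.117.
D_1 = 7.6750
D_2 = 9.5938
D_3 = 11.9922
D_4 = 14.9902
Terminal value at t=4: TV = D_5/(r−g) = 15.7397/(0.117−0.05) = 234.9216
P₀ = 7.6750/(1+0.117)^1 + 9.5938/(1+0.117)^2 + 11.9922/(1+0.117)^3 + 14.9902/(1+0.117)^4 + 234.9216/(1+0.117)^4 = 183.7017

$183.70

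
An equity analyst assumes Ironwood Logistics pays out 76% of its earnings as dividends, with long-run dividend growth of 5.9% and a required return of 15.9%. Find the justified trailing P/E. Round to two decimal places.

8.05

Justified trailing P/E = b(1+g)/(r−g) = 0.76×(1+0.059)/(0.159−0.059) = 8.0484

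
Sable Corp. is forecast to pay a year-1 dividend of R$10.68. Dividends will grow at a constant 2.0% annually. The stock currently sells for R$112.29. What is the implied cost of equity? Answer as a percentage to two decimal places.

Rearranging the constant-growth DDM: r = D₁/P₀ + g.
r = 10.6800 / 112.29 + 0.02 = 0.09511 + 0.02 = 0.11511

11.51%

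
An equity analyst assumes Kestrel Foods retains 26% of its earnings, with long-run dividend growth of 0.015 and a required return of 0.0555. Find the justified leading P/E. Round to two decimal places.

18.27

Payout ratio b = 1 − 0.26 = 0.74.
Justified leading P/E = b/(r−g) = 0.74/(0.0555−0.015) = 18.2716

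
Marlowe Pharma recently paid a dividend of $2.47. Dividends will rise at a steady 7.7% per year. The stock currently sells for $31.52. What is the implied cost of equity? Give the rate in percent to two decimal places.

16.14%

Rearranging the constant-growth DDM: r = D₁/P₀ + g.
D₁ = 2.47 × (1 + 0.077) = 2.6602.
r = 2.6602 / 31.52 + 0.077 = 0.08440 + 0.077 = 0.16140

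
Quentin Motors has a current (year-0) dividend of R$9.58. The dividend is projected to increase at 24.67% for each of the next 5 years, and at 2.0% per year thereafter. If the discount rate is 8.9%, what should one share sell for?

Two-stage DDM. Project D₁…D_5 at 0.2467, terminal growth 0.02, discount at r = 0.089.
D_1 = 11.9434
D_2 = 14.8898
D_3 = 18.5631
D_4 = 23.1427
D_5 = 28.8520
Terminal value at t=5: TV = D_6/(r−g) = 29.4290/(0.089−0.02) = 426.5072
P₀ = 11.9434/(1+0.089)^1 + 14.8898/(1+0.089)^2 + 18.5631/(1+0.089)^3 + 23.1427/(1+0.089)^4 + 28.8520/(1+0.089)^5 + 426.5072/(1+0.089)^5 = 351.6652

R$351.67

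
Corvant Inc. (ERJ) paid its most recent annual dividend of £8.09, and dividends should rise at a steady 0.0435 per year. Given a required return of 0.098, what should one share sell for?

Gordon growth model: P₀ = D₁/(r − g). D₁ = 8.09 × (1 + 0.0435) = 8.4419.
P₀ = 8.4419 / (0.098 − 0.0435) = 8.4419 / 0.0545 = 154.8975

£154.90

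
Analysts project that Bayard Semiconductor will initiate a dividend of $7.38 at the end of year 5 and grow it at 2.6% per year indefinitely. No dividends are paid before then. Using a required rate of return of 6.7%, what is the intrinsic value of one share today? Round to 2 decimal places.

Deferred-dividend DDM. At t=4 the remaining stream is a growing perpetuity with first payment D_5 = 7.38.
V_4 = D_5/(r−g) = 7.38/(0.067−0.026) = 180.0000
P₀ = V_4/(1+r)^4 = 180.0000/(1+0.067)^4 = 138.8720

$138.87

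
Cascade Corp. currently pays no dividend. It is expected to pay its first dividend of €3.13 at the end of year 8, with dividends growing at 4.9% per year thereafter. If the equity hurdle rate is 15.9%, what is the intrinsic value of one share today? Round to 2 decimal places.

€10.13

Deferred-dividend DDM. At t=7 the remaining stream is a growing perpetuity with first payment D_8 = 3.13.
V_7 = D_8/(r−g) = 3.13/(0.159−0.049) = 28.4545
P₀ = V_7/(1+r)^7 = 28.4545/(1+0.159)^7 = 10.1290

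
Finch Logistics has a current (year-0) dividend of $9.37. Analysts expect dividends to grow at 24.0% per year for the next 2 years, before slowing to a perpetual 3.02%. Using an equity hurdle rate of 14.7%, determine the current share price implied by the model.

Two-stage DDM. Project D₁…D_2 at 0.24, terminal growth 0.0302, discount at r = 0.147.
D_1 = 11.6188
D_2 = 14.4073
Terminal value at t=2: TV = D_3/(r−g) = 14.8424/(0.147−0.0302) = 127.0755
P₀ = 11.6188/(1+0.147)^1 + 14.4073/(1+0.147)^2 + 127.0755/(1+0.147)^2 = 117.6714

$117.67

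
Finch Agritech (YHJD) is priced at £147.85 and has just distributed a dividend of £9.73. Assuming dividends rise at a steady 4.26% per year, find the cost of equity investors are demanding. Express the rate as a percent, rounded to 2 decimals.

11.12%

Rearranging the constant-growth DDM: r = D₁/P₀ + g.
D₁ = 9.73 × (1 + 0.0426) = 10.1445.
r = 10.1445 / 147.85 + 0.0426 = 0.06861 + 0.0426 = 0.11121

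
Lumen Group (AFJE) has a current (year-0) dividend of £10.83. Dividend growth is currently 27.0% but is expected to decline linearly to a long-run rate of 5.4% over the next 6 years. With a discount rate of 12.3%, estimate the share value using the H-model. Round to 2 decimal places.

£267.14

H-model: P₀ = D₀[(1+g_L) + H(g_S−g_L)]/(r−g_L), with H = 6/2 = 3.
P₀ = 10.83 × [(1+0.054) + 3×(0.27−0.054)] / (0.123−0.054)
   = 10.83 × 1.7020 / 0.069 = 267.1400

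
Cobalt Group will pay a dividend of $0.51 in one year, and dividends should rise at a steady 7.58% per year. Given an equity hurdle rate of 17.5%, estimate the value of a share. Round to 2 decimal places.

Gordon growth model: P₀ = D₁/(r − g), with D₁ = 0.51 given directly.
P₀ = 0.5100 / (0.175 − 0.0758) = 0.5100 / 0.0992 = 5.1411

$5.14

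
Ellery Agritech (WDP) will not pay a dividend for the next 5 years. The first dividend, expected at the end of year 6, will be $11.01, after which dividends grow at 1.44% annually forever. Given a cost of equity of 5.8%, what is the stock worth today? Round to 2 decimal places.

$190.49

Deferred-dividend DDM. At t=5 the remaining stream is a growing perpetuity with first payment D_6 = 11.01.
V_5 = D_6/(r−g) = 11.01/(0.058−0.0144) = 252.5229
P₀ = V_5/(1+r)^5 = 252.5229/(1+0.058)^5 = 190.4901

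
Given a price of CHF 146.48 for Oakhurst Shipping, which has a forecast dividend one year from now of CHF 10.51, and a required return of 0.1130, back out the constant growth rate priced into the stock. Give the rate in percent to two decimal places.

From P₀ = D₁/(r − g), the implied growth is g = r − D₁/P₀.
g = 0.113 − 10.51/146.48 = 0.113 − 0.07175 = 0.04125

4.12%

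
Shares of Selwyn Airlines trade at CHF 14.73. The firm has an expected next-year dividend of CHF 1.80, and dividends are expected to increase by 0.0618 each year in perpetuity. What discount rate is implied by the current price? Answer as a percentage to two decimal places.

Rearranging the constant-growth DDM: r = D₁/P₀ + g.
r = 1.8000 / 14.73 + 0.0618 = 0.12220 + 0.0618 = 0.18400

18.40%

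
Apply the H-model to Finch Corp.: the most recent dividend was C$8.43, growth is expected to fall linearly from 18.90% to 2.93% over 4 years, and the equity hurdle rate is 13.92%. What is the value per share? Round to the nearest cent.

H-model: P₀ = D₀[(1+g_L) + H(g_S−g_L)]/(r−g_L), with H = 4/2 = 2.
P₀ = 8.43 × [(1+0.0293) + 2×(0.189−0.0293)] / (0.1392−0.0293)
   = 8.43 × 1.3487 / 0.1099 = 103.4535

C$103.45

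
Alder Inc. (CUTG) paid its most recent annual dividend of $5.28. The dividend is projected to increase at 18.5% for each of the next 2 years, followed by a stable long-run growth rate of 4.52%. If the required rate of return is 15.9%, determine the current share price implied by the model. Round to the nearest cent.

Two-stage DDM. Project D₁…D_2 at 0.185, terminal growth 0.0452, discount at r = 0.159.
D_1 = 6.2568
D_2 = 7.4143
Terminal value at t=2: TV = D_3/(r−g) = 7.7494/(0.159−0.0452) = 68.0970
P₀ = 6.2568/(1+0.159)^1 + 7.4143/(1+0.159)^2 + 68.0970/(1+0.159)^2 = 61.6125

$61.61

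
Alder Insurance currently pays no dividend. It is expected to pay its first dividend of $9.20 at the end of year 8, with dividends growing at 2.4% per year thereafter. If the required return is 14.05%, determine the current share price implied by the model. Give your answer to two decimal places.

$31.46

Deferred-dividend DDM. At t=7 the remaining stream is a growing perpetuity with first payment D_8 = 9.20.
V_7 = D_8/(r−g) = 9.20/(0.1405−0.024) = 78.9700
P₀ = V_7/(1+r)^7 = 78.9700/(1+0.1405)^7 = 31.4626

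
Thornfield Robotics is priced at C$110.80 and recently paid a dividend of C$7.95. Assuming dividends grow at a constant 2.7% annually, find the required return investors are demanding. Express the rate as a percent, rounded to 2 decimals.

10.07%

Rearranging the constant-growth DDM: r = D₁/P₀ + g.
D₁ = 7.95 × (1 + 0.027) = 8.1646.
r = 8.1646 / 110.80 + 0.027 = 0.07369 + 0.027 = 0.10069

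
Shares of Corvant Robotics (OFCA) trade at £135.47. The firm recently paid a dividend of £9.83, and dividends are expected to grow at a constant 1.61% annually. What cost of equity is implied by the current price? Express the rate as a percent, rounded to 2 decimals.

8.98%

Rearranging the constant-growth DDM: r = D₁/P₀ + g.
D₁ = 9.83 × (1 + 0.0161) = 9.9883.
r = 9.9883 / 135.47 + 0.0161 = 0.07373 + 0.0161 = 0.08983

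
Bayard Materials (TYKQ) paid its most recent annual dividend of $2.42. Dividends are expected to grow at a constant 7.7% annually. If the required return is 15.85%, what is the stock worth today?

$31.98

Gordon growth model: P₀ = D₁/(r − g). D₁ = 2.42 × (1 + 0.077) = 2.6063.
P₀ = 2.6063 / (0.1585 − 0.077) = 2.6063 / 0.0815 = 31.9796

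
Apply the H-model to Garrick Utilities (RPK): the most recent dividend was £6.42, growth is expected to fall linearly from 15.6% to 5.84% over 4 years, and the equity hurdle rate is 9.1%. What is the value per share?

H-model: P₀ = D₀[(1+g_L) + H(g_S−g_L)]/(r−g_L), with H = 4/2 = 2.
P₀ = 6.42 × [(1+0.0584) + 2×(0.156−0.0584)] / (0.091−0.0584)
   = 6.42 × 1.2536 / 0.0326 = 246.8746

£246.87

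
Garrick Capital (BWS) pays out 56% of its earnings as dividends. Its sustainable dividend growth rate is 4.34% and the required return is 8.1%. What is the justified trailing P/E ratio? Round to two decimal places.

15.54

Justified trailing P/E = b(1+g)/(r−g) = 0.56×(1+0.0434)/(0.081−0.0434) = 15.5400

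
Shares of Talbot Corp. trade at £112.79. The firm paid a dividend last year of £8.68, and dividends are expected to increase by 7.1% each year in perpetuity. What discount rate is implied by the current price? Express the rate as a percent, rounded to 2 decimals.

15.34%

Rearranging the constant-growth DDM: r = D₁/P₀ + g.
D₁ = 8.68 × (1 + 0.071) = 9.2963.
r = 9.2963 / 112.79 + 0.071 = 0.08242 + 0.071 = 0.15342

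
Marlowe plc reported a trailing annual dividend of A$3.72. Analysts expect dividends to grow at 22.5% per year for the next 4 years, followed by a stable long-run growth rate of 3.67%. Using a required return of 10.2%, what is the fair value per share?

A$109.70

Two-stage DDM. Project D₁…D_4 at 0.225, terminal growth 0.0367, discount at r = 0.102.
D_1 = 4.5570
D_2 = 5.5823
D_3 = 6.8383
D_4 = 8.3770
Terminal value at t=4: TV = D_5/(r−g) = 8.6844/(0.102−0.0367) = 132.9925
P₀ = 4.5570/(1+0.102)^1 + 5.5823/(1+0.102)^2 + 6.8383/(1+0.102)^3 + 8.3770/(1+0.102)^4 + 132.9925/(1+0.102)^4 = 109.7000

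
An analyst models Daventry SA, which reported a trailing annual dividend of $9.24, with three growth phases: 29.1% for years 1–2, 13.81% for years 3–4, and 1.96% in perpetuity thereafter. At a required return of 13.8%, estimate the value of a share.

Three-stage DDM. Project D₁…D_4; terminal Gordon value at t=4 with g = 0.0196; discount at r = 0.138.
D_1 = 11.9288
D_2 = 15.4001
D_3 = 17.5269
D_4 = 19.9474
TV_4 = 20.3383/(0.138−0.0196) = 171.7764
P₀ = Σ Dₜ/(1+r)ᵗ + TV_4/(1+r)^4 = 148.5825

$148.58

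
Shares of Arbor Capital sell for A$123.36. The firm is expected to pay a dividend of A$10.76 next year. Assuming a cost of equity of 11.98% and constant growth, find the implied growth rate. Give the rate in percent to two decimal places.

3.26%

From P₀ = D₁/(r − g), the implied growth is g = r − D₁/P₀.
g = 0.1198 − 10.76/123.36 = 0.1198 − 0.08722 = 0.03258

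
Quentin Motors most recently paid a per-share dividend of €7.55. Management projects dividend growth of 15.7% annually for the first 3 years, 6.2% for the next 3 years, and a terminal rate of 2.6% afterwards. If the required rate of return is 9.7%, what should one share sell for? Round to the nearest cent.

€166.27

Three-stage DDM. Project D₁…D_6; terminal Gordon value at t=6 with g = 0.026; discount at r = 0.097.
D_1 = 8.7354
D_2 = 10.1068
D_3 = 11.6936
D_4 = 12.4186
D_5 = 13.1885
D_6 = 14.0062
TV_6 = 14.3704/(0.097−0.026) = 202.3996
P₀ = Σ Dₜ/(1+r)ᵗ + TV_6/(1+r)^6 = 166.2696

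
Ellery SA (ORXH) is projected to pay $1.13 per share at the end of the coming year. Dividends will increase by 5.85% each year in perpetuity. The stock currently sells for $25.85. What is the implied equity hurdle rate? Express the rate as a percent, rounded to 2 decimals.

10.22%

Rearranging the constant-growth DDM: r = D₁/P₀ + g.
r = 1.1300 / 25.85 + 0.0585 = 0.04371 + 0.0585 = 0.10221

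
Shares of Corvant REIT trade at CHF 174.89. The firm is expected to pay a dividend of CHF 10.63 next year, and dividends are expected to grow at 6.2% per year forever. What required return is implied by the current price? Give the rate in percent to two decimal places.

Rearranging the constant-growth DDM: r = D₁/P₀ + g.
r = 10.6300 / 174.89 + 0.062 = 0.06078 + 0.062 = 0.12278

12.28%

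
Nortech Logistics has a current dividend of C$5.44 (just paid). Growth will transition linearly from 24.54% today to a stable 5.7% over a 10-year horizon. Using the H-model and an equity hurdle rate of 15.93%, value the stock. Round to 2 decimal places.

H-model: P₀ = D₀[(1+g_L) + H(g_S−g_L)]/(r−g_L), with H = 10/2 = 5.
P₀ = 5.44 × [(1+0.057) + 5×(0.2454−0.057)] / (0.1593−0.057)
   = 5.44 × 1.9990 / 0.1023 = 106.3007

C$106.30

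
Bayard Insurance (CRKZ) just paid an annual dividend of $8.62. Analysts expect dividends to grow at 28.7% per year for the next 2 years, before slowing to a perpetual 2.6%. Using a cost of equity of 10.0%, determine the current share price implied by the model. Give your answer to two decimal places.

$185.49

Two-stage DDM. Project D₁…D_2 at 0.287, terminal growth 0.026, discount at r = 0.1.
D_1 = 11.0939
D_2 = 14.2779
Terminal value at t=2: TV = D_3/(r−g) = 14.6491/(0.1−0.026) = 197.9612
P₀ = 11.0939/(1+0.1)^1 + 14.2779/(1+0.1)^2 + 197.9612/(1+0.1)^2 = 185.4896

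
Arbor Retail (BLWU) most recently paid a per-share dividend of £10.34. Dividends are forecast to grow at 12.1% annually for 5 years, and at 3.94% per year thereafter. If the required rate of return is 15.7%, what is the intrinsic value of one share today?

£125.10

Two-stage DDM. Project D₁…D_5 at 0.121, terminal growth 0.0394, discount at r = 0.157.
D_1 = 11.5911
D_2 = 12.9937
D_3 = 14.5659
D_4 = 16.3284
D_5 = 18.3041
Terminal value at t=5: TV = D_6/(r−g) = 19.0253/(0.157−0.0394) = 161.7797
P₀ = 11.5911/(1+0.157)^1 + 12.9937/(1+0.157)^2 + 14.5659/(1+0.157)^3 + 16.3284/(1+0.157)^4 + 18.3041/(1+0.157)^5 + 161.7797/(1+0.157)^5 = 125.0989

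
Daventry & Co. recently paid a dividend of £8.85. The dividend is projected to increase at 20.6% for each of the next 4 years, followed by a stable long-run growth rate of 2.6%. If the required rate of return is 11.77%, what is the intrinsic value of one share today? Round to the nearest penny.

Two-stage DDM. Project D₁…D_4 at 0.206, terminal growth 0.026, discount at r = 0.1177.
D_1 = 10.6731
D_2 = 12.8718
D_3 = 15.5233
D_4 = 18.7211
Terminal value at t=4: TV = D_5/(r−g) = 19.2079/(0.1177−0.026) = 209.4645
P₀ = 10.6731/(1+0.1177)^1 + 12.8718/(1+0.1177)^2 + 15.5233/(1+0.1177)^3 + 18.7211/(1+0.1177)^4 + 209.4645/(1+0.1177)^4 = 177.1838

£177.18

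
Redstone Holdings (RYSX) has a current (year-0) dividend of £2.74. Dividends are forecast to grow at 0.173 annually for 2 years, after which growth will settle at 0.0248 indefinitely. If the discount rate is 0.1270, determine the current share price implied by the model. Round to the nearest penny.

£35.58

Two-stage DDM. Project D₁…D_2 at 0.173, terminal growth 0.0248, discount at r = 0.127.
D_1 = 3.2140
D_2 = 3.7700
Terminal value at t=2: TV = D_3/(r−g) = 3.8635/(0.127−0.0248) = 37.8037
P₀ = 3.2140/(1+0.127)^1 + 3.7700/(1+0.127)^2 + 37.8037/(1+0.127)^2 = 35.5838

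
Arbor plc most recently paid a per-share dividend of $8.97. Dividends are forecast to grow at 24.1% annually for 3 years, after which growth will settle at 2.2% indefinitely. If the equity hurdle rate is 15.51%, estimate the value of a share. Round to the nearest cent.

Two-stage DDM. Project D₁…D_3 at 0.241, terminal growth 0.022, discount at r = 0.1551.
D_1 = 11.1318
D_2 = 13.8145
D_3 = 17.1438
Terminal value at t=3: TV = D_4/(r−g) = 17.5210/(0.1551−0.022) = 131.6378
P₀ = 11.1318/(1+0.1551)^1 + 13.8145/(1+0.1551)^2 + 17.1438/(1+0.1551)^3 + 131.6378/(1+0.1551)^3 = 116.5271

$116.53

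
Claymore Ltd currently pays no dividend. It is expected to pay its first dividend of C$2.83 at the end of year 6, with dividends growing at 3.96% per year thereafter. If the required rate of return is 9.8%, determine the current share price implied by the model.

C$30.36

Deferred-dividend DDM. At t=5 the remaining stream is a growing perpetuity with first payment D_6 = 2.83.
V_5 = D_6/(r−g) = 2.83/(0.098−0.0396) = 48.4589
P₀ = V_5/(1+r)^5 = 48.4589/(1+0.098)^5 = 30.3642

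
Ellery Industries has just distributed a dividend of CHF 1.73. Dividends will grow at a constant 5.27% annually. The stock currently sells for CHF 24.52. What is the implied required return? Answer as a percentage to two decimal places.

Rearranging the constant-growth DDM: r = D₁/P₀ + g.
D₁ = 1.73 × (1 + 0.0527) = 1.8212.
r = 1.8212 / 24.52 + 0.0527 = 0.07427 + 0.0527 = 0.12697

12.70%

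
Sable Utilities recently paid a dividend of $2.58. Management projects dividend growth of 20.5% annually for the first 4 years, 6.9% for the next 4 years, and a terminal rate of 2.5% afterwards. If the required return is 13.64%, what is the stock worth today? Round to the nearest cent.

Three-stage DDM. Project D₁…D_8; terminal Gordon value at t=8 with g = 0.025; discount at r = 0.1364.
D_1 = 3.1089
D_2 = 3.7462
D_3 = 4.5142
D_4 = 5.4396
D_5 = 5.8149
D_6 = 6.2162
D_7 = 6.6451
D_8 = 7.1036
TV_8 = 7.2812/(0.1364−0.025) = 65.3608
P₀ = Σ Dₜ/(1+r)ᵗ + TV_8/(1+r)^8 = 46.6979

$46.70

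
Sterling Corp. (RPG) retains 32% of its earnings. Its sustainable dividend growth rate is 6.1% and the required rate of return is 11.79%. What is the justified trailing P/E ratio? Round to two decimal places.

12.68

Payout ratio b = 1 − 0.32 = 0.68.
Justified trailing P/E = b(1+g)/(r−g) = 0.68×(1+0.061)/(0.1179−0.061) = 12.6798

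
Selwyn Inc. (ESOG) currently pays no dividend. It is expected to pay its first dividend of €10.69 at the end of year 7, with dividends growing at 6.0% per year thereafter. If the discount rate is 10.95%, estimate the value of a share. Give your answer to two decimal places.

€115.77

Deferred-dividend DDM. At t=6 the remaining stream is a growing perpetuity with first payment D_7 = 10.69.
V_6 = D_7/(r−g) = 10.69/(0.1095−0.06) = 215.9596
P₀ = V_6/(1+r)^6 = 215.9596/(1+0.1095)^6 = 115.7734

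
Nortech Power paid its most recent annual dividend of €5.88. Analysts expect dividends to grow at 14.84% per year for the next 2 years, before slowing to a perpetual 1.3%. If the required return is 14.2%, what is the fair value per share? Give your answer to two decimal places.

Two-stage DDM. Project D₁…D_2 at 0.1484, terminal growth 0.013, discount at r = 0.142.
D_1 = 6.7526
D_2 = 7.7547
Terminal value at t=2: TV = D_3/(r−g) = 7.8555/(0.142−0.013) = 60.8953
P₀ = 6.7526/(1+0.142)^1 + 7.7547/(1+0.142)^2 + 60.8953/(1+0.142)^2 = 58.5520

€58.55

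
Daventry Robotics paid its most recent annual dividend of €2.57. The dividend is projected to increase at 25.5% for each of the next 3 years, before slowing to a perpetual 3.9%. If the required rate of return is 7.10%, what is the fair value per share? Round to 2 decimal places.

€144.94

Two-stage DDM. Project D₁…D_3 at 0.255, terminal growth 0.039, discount at r = 0.071.
D_1 = 3.2253
D_2 = 4.0478
D_3 = 5.0800
Terminal value at t=3: TV = D_4/(r−g) = 5.2781/(0.071−0.039) = 164.9415
P₀ = 3.2253/(1+0.071)^1 + 4.0478/(1+0.071)^2 + 5.0800/(1+0.071)^3 + 164.9415/(1+0.071)^3 = 144.9402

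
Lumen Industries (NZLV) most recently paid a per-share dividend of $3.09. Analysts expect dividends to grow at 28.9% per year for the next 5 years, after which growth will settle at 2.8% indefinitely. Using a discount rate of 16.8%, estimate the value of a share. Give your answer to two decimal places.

$58.11

Two-stage DDM. Project D₁…D_5 at 0.289, terminal growth 0.028, discount at r = 0.168.
D_1 = 3.9830
D_2 = 5.1341
D_3 = 6.6179
D_4 = 8.5304
D_5 = 10.9957
Terminal value at t=5: TV = D_6/(r−g) = 11.3036/(0.168−0.028) = 80.7399
P₀ = 3.9830/(1+0.168)^1 + 5.1341/(1+0.168)^2 + 6.6179/(1+0.168)^3 + 8.5304/(1+0.168)^4 + 10.9957/(1+0.168)^5 + 80.7399/(1+0.168)^5 = 58.1114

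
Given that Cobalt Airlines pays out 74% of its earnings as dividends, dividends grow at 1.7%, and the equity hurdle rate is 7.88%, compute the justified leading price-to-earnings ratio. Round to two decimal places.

11.97

Justified leading P/E = b/(r−g) = 0.74/(0.0788−0.017) = 11.9741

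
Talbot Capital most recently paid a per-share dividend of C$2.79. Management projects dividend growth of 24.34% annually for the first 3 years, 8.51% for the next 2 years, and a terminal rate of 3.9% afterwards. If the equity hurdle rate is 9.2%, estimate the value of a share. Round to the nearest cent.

C$98.80

Three-stage DDM. Project D₁…D_5; terminal Gordon value at t=5 with g = 0.039; discount at r = 0.092.
D_1 = 3.4691
D_2 = 4.3135
D_3 = 5.3634
D_4 = 5.8198
D_5 = 6.3150
TV_5 = 6.5613/(0.092−0.039) = 123.7987
P₀ = Σ Dₜ/(1+r)ᵗ + TV_5/(1+r)^5 = 98.7990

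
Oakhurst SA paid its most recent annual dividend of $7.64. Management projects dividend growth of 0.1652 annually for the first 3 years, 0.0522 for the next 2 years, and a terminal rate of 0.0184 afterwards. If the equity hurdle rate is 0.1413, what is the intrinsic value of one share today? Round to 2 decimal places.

Three-stage DDM. Project D₁…D_5; terminal Gordon value at t=5 with g = 0.0184; discount at r = 0.1413.
D_1 = 8.9021
D_2 = 10.3728
D_3 = 12.0863
D_4 = 12.7172
D_5 = 13.3811
TV_5 = 13.6273/(0.1413−0.0184) = 110.8812
P₀ = Σ Dₜ/(1+r)ᵗ + TV_5/(1+r)^5 = 95.5600

$95.56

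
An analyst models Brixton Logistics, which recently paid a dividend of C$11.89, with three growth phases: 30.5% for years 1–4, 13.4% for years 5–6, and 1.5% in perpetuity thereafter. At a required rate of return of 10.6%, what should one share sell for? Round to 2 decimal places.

C$391.26

Three-stage DDM. Project D₁…D_6; terminal Gordon value at t=6 with g = 0.015; discount at r = 0.106.
D_1 = 15.5165
D_2 = 20.2490
D_3 = 26.4249
D_4 = 34.4845
D_5 = 39.1054
D_6 = 44.3455
TV_6 = 45.0107/(0.106−0.015) = 494.6234
P₀ = Σ Dₜ/(1+r)ᵗ + TV_6/(1+r)^6 = 391.2558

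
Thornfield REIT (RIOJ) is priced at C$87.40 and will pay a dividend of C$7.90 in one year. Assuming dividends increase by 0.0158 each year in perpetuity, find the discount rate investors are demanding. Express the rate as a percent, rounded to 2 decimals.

Rearranging the constant-growth DDM: r = D₁/P₀ + g.
r = 7.9000 / 87.40 + 0.0158 = 0.09039 + 0.0158 = 0.10619

10.62%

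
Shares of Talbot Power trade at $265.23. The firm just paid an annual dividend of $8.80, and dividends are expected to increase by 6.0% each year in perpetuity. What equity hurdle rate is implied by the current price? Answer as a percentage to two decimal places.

Rearranging the constant-growth DDM: r = D₁/P₀ + g.
D₁ = 8.80 × (1 + 0.06) = 9.3280.
r = 9.3280 / 265.23 + 0.06 = 0.03517 + 0.06 = 0.09517

9.52%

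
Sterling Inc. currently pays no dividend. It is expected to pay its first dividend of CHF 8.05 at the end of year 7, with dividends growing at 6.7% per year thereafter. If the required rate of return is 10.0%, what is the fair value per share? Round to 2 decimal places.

Deferred-dividend DDM. At t=6 the remaining stream is a growing perpetuity with first payment D_7 = 8.05.
V_6 = D_7/(r−g) = 8.05/(0.1−0.067) = 243.9394
P₀ = V_6/(1+r)^6 = 243.9394/(1+0.1)^6 = 137.6974

CHF 137.70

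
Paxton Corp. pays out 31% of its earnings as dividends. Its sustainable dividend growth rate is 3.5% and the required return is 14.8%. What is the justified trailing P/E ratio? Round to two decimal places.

2.84

Justified trailing P/E = b(1+g)/(r−g) = 0.31×(1+0.035)/(0.148−0.035) = 2.8394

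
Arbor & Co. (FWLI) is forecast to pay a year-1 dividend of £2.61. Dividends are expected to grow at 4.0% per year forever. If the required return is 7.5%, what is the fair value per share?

£74.57

Gordon growth model: P₀ = D₁/(r − g), with D₁ = 2.61 given directly.
P₀ = 2.6100 / (0.075 − 0.04) = 2.6100 / 0.035 = 74.5714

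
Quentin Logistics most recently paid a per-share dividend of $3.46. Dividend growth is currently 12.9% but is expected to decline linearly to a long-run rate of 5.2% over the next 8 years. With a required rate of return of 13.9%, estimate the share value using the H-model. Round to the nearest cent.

$54.09

H-model: P₀ = D₀[(1+g_L) + H(g_S−g_L)]/(r−g_L), with H = 8/2 = 4.
P₀ = 3.46 × [(1+0.052) + 4×(0.129−0.052)] / (0.139−0.052)
   = 3.46 × 1.3600 / 0.087 = 54.0874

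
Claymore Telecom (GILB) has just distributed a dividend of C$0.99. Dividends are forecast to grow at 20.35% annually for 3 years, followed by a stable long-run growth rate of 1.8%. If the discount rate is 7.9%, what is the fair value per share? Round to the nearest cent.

C$26.64

Two-stage DDM. Project D₁…D_3 at 0.2035, terminal growth 0.018, discount at r = 0.079.
D_1 = 1.1915
D_2 = 1.4339
D_3 = 1.7257
Terminal value at t=3: TV = D_4/(r−g) = 1.7568/(0.079−0.018) = 28.7999
P₀ = 1.1915/(1+0.079)^1 + 1.4339/(1+0.079)^2 + 1.7257/(1+0.079)^3 + 28.7999/(1+0.079)^3 = 26.6356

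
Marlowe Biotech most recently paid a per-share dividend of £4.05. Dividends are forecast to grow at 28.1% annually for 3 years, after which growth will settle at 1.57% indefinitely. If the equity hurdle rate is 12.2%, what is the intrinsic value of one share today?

Two-stage DDM. Project D₁…D_3 at 0.281, terminal growth 0.0157, discount at r = 0.122.
D_1 = 5.1881
D_2 = 6.6459
D_3 = 8.5134
Terminal value at t=3: TV = D_4/(r−g) = 8.6470/(0.122−0.0157) = 81.3457
P₀ = 5.1881/(1+0.122)^1 + 6.6459/(1+0.122)^2 + 8.5134/(1+0.122)^3 + 81.3457/(1+0.122)^3 = 73.5216

£73.52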